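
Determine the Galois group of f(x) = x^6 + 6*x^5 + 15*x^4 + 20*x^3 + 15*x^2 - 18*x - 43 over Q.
The polynomial f is an irreducible sextic over Q, so G = Gal(f/Q) is one of the 16 transitive subgroups 6T1, ..., 6T16 of S_6. The discriminant of f is 746496000000 = 864000^2, a perfect square, so G is contained in A_6. The transitive groups of degree 6 contained in A_6 are: A_4 (6T4, order 12), S_4 (6T7, order 24), (C_3 x C_3) : C_4 (6T10, order 36), PSL(2,5) (6T12, order 60), A_6 (6T15, order 360). By Dedekind's theorem, for a prime p not dividing disc(f) the degrees of the irreducible factors of f mod p form the cycle type of an element of G. Factoring f modulo the 6 such primes p <= 23 (skipping 2, 3, 5, which divide the discriminant), each new pattern first appears at: mod 7: f = (x + 5)(x^5 + x^4 + 3x^3 + 5x^2 + 4x + 4), pattern 5+1; mod 23: f = (x + 3)(x + 12)(x + 17)(x^3 + 20x^2 + 4x + 15), pattern 3+1+1+1. No other pattern occurs in this range, so the set of observed cycle types is {5+1, 3+1+1+1}. Among the candidates above, the only group containing elements of all these cycle types is A_6 (6T15) — each of A_4 (6T4), S_4 (6T7), (C_3 x C_3) : C_4 (6T10), PSL(2,5) (6T12) lacks at least one of them. Hence G = A_6 (6T15), of order 360.

A_6 (order 360)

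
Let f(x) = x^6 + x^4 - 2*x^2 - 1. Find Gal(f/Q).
A_4, A_4 acting on 6 points

The polynomial f is an irreducible sextic over Q, so G = Gal(f/Q) is one of the 16 transitive subgroups 6T1, ..., 6T16 of S_6. The discriminant of f is 153664 = 392^2, a perfect square, so G is contained in A_6. The transitive groups of degree 6 contained in A_6 are: A_4 (6T4, order 12), S_4 (6T7, order 24), (C_3 x C_3) : C_4 (6T10, order 36), PSL(2,5) (6T12, order 60), A_6 (6T15, order 360). By Dedekind's theorem, for a prime p not dividing disc(f) the degrees of the irreducible factors of f mod p form the cycle type of an element of G. Factoring f modulo the 33 such primes p <= 149 (skipping 2, 7, which divide the discriminant), each new pattern first appears at: mod 3: f = (x^3 + 2x + 1)(x^3 + 2x + 2), pattern 3+3; mod 13: f = (x + 6)(x + 7)(x^2 + 5)(x^2 + 6), pattern 2+2+1+1. No other pattern occurs in this range, so the set of observed cycle types is {3+3, 2+2+1+1}. The candidates containing elements of all these cycle types are A_4 (6T4) of order 12, S_4 (6T7) of order 24, (C_3 x C_3) : C_4 (6T10) of order 36, PSL(2,5) (6T12) of order 60, A_6 (6T15) of order 360; the others are excluded. The observed types are precisely the cycle types that occur in A_4 (6T4) (apart from the identity). Each of the other remaining candidates has further cycle types, and by the Chebotarev density theorem the matching factorization patterns would occur for a proportion of primes equal to their share of the group: S_4 (6T7) additionally contains elements of type 4+2 (6 of its 24 elements, about 25% of primes); (C_3 x C_3) : C_4 (6T10) additionally contains elements of type 4+2, 3+1+1+1 (22 of its 36 elements, about 61% of primes); PSL(2,5) (6T12) additionally contains elements of type 5+1 (24 of its 60 elements, about 40% of primes); A_6 (6T15) additionally contains elements of type 5+1, 4+2, 3+1+1+1 (274 of its 360 elements, about 76% of primes). None of the 33 primes tested shows any such pattern (for each of these groups the chance of that is below 10^-4), which rules them out. Hence G = A_4 (6T4), of order 12.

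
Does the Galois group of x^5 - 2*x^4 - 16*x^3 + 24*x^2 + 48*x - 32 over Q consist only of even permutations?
The polynomial is irreducible of degree 5 over Q. Its discriminant is 15352201216 = 123904^2, a perfect square. A Galois group lies in the alternating group exactly when the discriminant is a square in Q, so the Galois group (C_5) is contained in A_5.

Yes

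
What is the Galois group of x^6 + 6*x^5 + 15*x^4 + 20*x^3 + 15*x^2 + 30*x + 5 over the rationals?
The polynomial f is an irreducible sextic over Q, so G = Gal(f/Q) is one of the 16 transitive subgroups 6T1, ..., 6T16 of S_6. The discriminant of f is 746496000000 = 864000^2, a perfect square, so G is contained in A_6. The transitive groups of degree 6 contained in A_6 are: A_4 (6T4, order 12), S_4 (6T7, order 24), (C_3 x C_3) : C_4 (6T10, order 36), PSL(2,5) (6T12, order 60), A_6 (6T15, order 360). By Dedekind's theorem, for a prime p not dividing disc(f) the degrees of the irreducible factors of f mod p form the cycle type of an element of G. Factoring f modulo the 6 such primes p <= 23 (skipping 2, 3, 5, which divide the discriminant), each new pattern first appears at: mod 7: f = (x + 4)(x^5 + 2x^4 + 6x^2 + 5x + 3), pattern 5+1; mod 23: f = (x + 8)(x + 13)(x + 22)(x^3 + 9x^2 + 5x + 13), pattern 3+1+1+1. No other pattern occurs in this range, so the set of observed cycle types is {5+1, 3+1+1+1}. Among the candidates above, the only group containing elements of all these cycle types is A_6 (6T15) — each of A_4 (6T4), S_4 (6T7), (C_3 x C_3) : C_4 (6T10), PSL(2,5) (6T12) lacks at least one of them. Hence G = A_6 (6T15), of order 360.

A_6 (also written A6)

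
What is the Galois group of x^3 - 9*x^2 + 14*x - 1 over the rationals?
The polynomial is an irreducible cubic over Q and its discriminant is 4225 = 65^2, a perfect square. For an irreducible cubic, a square discriminant forces the Galois group to be A_3, the cyclic group of order 3.

C_3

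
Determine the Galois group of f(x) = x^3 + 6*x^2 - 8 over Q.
C_3, A_3

The polynomial is an irreducible cubic over Q and its discriminant is 5184 = 72^2, a perfect square. For an irreducible cubic, a square discriminant forces the Galois group to be A_3, the cyclic group of order 3.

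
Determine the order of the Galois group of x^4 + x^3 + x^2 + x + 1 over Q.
The degree of the splitting field over Q equals the order of the Galois group, so first determine the group. The polynomial is an irreducible quartic over Q and its discriminant is 125, which is not a perfect square, so the Galois group is not contained in A_4. The resolvent cubic y^3 - y^2 - 3*y + 2 has exactly one rational root, so the Galois group is C_4 or D_4. The quartic becomes reducible over Q(sqrt(disc)), so the group is C_4. The Galois group C_4 (4T1) has order 4, so the splitting field has degree 4 over Q.

4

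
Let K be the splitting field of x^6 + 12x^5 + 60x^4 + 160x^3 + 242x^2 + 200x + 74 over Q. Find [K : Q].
48

The degree of the splitting field over Q equals the order of the Galois group, so first determine the group. The polynomial f is an irreducible sextic over Q, so G = Gal(f/Q) is one of the 16 transitive subgroups 6T1, ..., 6T16 of S_6. The discriminant of f is -2508800, which is not a perfect square, so G is not contained in A_6. The transitive groups of degree 6 not contained in A_6 are: C_6 (6T1, order 6), S_3 (6T2, order 6), D_6 (6T3, order 12), C_3 x S_3 (6T5, order 18), A_4 x C_2 (6T6, order 24), S_4 (6T8, order 24), S_3 x S_3 (6T9, order 36), S_4 x C_2 (6T11, order 48), (S_3 x S_3) : C_2 (6T13, order 72), PGL(2,5) (6T14, order 120), S_6 (6T16, order 720). By Dedekind's theorem, for a prime p not dividing disc(f) the degrees of the irreducible factors of f mod p form the cycle type of an element of G. Factoring f modulo the 17 such primes p <= 71 (skipping 2, 5, 7, which divide the discriminant), each new pattern first appears at: mod 3: f = (x^3 + x^2 + 2)(x^3 + 2x^2 + x + 1), pattern 3+3; mod 13: f = (x^6 + 12x^5 + 8x^4 + 4x^3 + 8x^2 + 5x + 9), pattern 6; mod 19: f = (x^2 + 4x + 9)(x^4 + 8x^3 + 12x + 4), pattern 4+2; mod 23: f = (x + 13)(x + 14)(x^4 + 8x^3 + 7x^2 + 10x + 9), pattern 4+1+1; mod 53: f = (x^2 + 4x + 49)(x^2 + 15x + 11)(x^2 + 46x + 20), pattern 2+2+2; mod 59: f = (x + 6)(x + 57)(x^2 + 9x + 5)(x^2 + 58x + 44), pattern 2+2+1+1; mod 71: f = (x + 10)(x + 13)(x + 62)(x + 65)(x^2 + 4x + 47), pattern 2+1+1+1+1. No other pattern occurs in this range, so the set of observed cycle types is {3+3, 6, 4+2, 4+1+1, 2+2+2, 2+2+1+1, 2+1+1+1+1}. The candidates containing elements of all these cycle types are S_4 x C_2 (6T11) of order 48, S_6 (6T16) of order 720; the others are excluded. The observed types are precisely the cycle types that occur in S_4 x C_2 (6T11) (apart from the identity). Each of the other remaining candidates has further cycle types, and by the Chebotarev density theorem the matching factorization patterns would occur for a proportion of primes equal to their share of the group: S_6 (6T16) additionally contains elements of type 5+1, 3+2+1, 3+1+1+1 (304 of its 720 elements, about 42% of primes). None of the 17 primes tested shows any such pattern (for each of these groups the chance of that is below 10^-4), which rules them out. Hence G = S_4 x C_2 (6T11), of order 48. The Galois group S_4 x C_2 (6T11) has order 48, so the splitting field has degree 48 over Q.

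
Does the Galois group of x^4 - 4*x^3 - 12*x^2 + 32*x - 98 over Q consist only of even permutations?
No

The polynomial is irreducible of degree 4 over Q. Its discriminant is -544195584, which is not a perfect square. A Galois group lies in the alternating group exactly when the discriminant is a square in Q, so the Galois group (D_4) is not contained in A_4.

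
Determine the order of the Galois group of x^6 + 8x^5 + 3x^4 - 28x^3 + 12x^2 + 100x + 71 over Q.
The degree of the splitting field over Q equals the order of the Galois group, so first determine the group. The polynomial f is an irreducible sextic over Q, so G = Gal(f/Q) is one of the 16 transitive subgroups 6T1, ..., 6T16 of S_6. The discriminant of f is 390966467128384 = 19772872^2, a perfect square, so G is contained in A_6. The transitive groups of degree 6 contained in A_6 are: A_4 (6T4, order 12), S_4 (6T7, order 24), (C_3 x C_3) : C_4 (6T10, order 36), PSL(2,5) (6T12, order 60), A_6 (6T15, order 360). By Dedekind's theorem, for a prime p not dividing disc(f) the degrees of the irreducible factors of f mod p form the cycle type of an element of G. Factoring f modulo the 33 such primes p <= 149 (skipping 2, 7, which divide the discriminant), each new pattern first appears at: mod 3: f = (x^3 + x^2 + 2)(x^3 + x^2 + 2x + 1), pattern 3+3; mod 13: f = (x + 8)(x + 10)(x^2 + 6x + 3)(x^2 + 10x + 1), pattern 2+2+1+1. No other pattern occurs in this range, so the set of observed cycle types is {3+3, 2+2+1+1}. The candidates containing elements of all these cycle types are A_4 (6T4) of order 12, S_4 (6T7) of order 24, (C_3 x C_3) : C_4 (6T10) of order 36, PSL(2,5) (6T12) of order 60, A_6 (6T15) of order 360; the others are excluded. The observed types are precisely the cycle types that occur in A_4 (6T4) (apart from the identity). Each of the other remaining candidates has further cycle types, and by the Chebotarev density theorem the matching factorization patterns would occur for a proportion of primes equal to their share of the group: S_4 (6T7) additionally contains elements of type 4+2 (6 of its 24 elements, about 25% of primes); (C_3 x C_3) : C_4 (6T10) additionally contains elements of type 4+2, 3+1+1+1 (22 of its 36 elements, about 61% of primes); PSL(2,5) (6T12) additionally contains elements of type 5+1 (24 of its 60 elements, about 40% of primes); A_6 (6T15) additionally contains elements of type 5+1, 4+2, 3+1+1+1 (274 of its 360 elements, about 76% of primes). None of the 33 primes tested shows any such pattern (for each of these groups the chance of that is below 10^-4), which rules them out. Hence G = A_4 (6T4), of order 12. The Galois group A_4 (6T4) has order 12, so the splitting field has degree 12 over Q.

12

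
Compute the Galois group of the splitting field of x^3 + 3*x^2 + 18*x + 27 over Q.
S_3 (also written S3)

The polynomial is an irreducible cubic over Q and its discriminant is -16767, which is not a perfect square. For an irreducible cubic, a non-square discriminant gives Galois group S_3.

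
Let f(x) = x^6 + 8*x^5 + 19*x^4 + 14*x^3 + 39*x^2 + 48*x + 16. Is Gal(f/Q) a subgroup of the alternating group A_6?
The polynomial is irreducible of degree 6 over Q. Its discriminant is 90962560000 = 301600^2, a perfect square. A Galois group lies in the alternating group exactly when the discriminant is a square in Q, so the Galois group ((C_3 x C_3) : C_4) is contained in A_6.

Yes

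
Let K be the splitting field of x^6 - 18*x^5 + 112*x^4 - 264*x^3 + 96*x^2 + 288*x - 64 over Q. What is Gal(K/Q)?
S_3

The polynomial f is an irreducible sextic over Q, so G = Gal(f/Q) is one of the 16 transitive subgroups 6T1, ..., 6T16 of S_6. The discriminant of f is 870211913777152, which is not a perfect square, so G is not contained in A_6. The transitive groups of degree 6 not contained in A_6 are: C_6 (6T1, order 6), S_3 (6T2, order 6), D_6 (6T3, order 12), C_3 x S_3 (6T5, order 18), A_4 x C_2 (6T6, order 24), S_4 (6T8, order 24), S_3 x S_3 (6T9, order 36), S_4 x C_2 (6T11, order 48), (S_3 x S_3) : C_2 (6T13, order 72), PGL(2,5) (6T14, order 120), S_6 (6T16, order 720). By Dedekind's theorem, for a prime p not dividing disc(f) the degrees of the irreducible factors of f mod p form the cycle type of an element of G. Factoring f modulo the 23 such primes p <= 97 (skipping 2, 37, which divide the discriminant), each new pattern first appears at: mod 3: f = (x^3 + x^2 + x + 2)(x^3 + 2x^2 + x + 1), pattern 3+3; mod 5: f = (x^2 + x + 2)(x^2 + 2x + 4)(x^2 + 4x + 2), pattern 2+2+2; mod 67: f = (x + 2)(x + 3)(x + 27)(x + 34)(x + 58)(x + 59), pattern 1+1+1+1+1+1. No other pattern occurs in this range, so the set of observed cycle types is {3+3, 2+2+2, 1+1+1+1+1+1}. The candidates containing elements of all these cycle types are C_6 (6T1) of order 6, S_3 (6T2) of order 6, D_6 (6T3) of order 12, C_3 x S_3 (6T5) of order 18, A_4 x C_2 (6T6) of order 24, S_4 (6T8) of order 24, S_3 x S_3 (6T9) of order 36, S_4 x C_2 (6T11) of order 48, (S_3 x S_3) : C_2 (6T13) of order 72, PGL(2,5) (6T14) of order 120, S_6 (6T16) of order 720; the others are excluded. The observed types are precisely the cycle types that occur in S_3 (6T2). Each of the other remaining candidates has further cycle types, and by the Chebotarev density theorem the matching factorization patterns would occur for a proportion of primes equal to their share of the group: C_6 (6T1) additionally contains elements of type 6 (2 of its 6 elements, about 33% of primes); D_6 (6T3) additionally contains elements of type 6, 2+2+1+1 (5 of its 12 elements, about 42% of primes); C_3 x S_3 (6T5) additionally contains elements of type 6, 3+1+1+1 (10 of its 18 elements, about 56% of primes); A_4 x C_2 (6T6) additionally contains elements of type 6, 2+2+1+1, 2+1+1+1+1 (14 of its 24 elements, about 58% of primes); S_4 (6T8) additionally contains elements of type 4+1+1, 2+2+1+1 (9 of its 24 elements, about 38% of primes); S_3 x S_3 (6T9) additionally contains elements of type 6, 3+1+1+1, 2+2+1+1 (25 of its 36 elements, about 69% of primes); S_4 x C_2 (6T11) additionally contains elements of type 6, 4+2, 4+1+1, 2+2+1+1, 2+1+1+1+1 (32 of its 48 elements, about 67% of primes); (S_3 x S_3) : C_2 (6T13) additionally contains elements of type 6, 4+2, 3+2+1, 3+1+1+1, 2+2+1+1, 2+1+1+1+1 (61 of its 72 elements, about 85% of primes); PGL(2,5) (6T14) additionally contains elements of type 6, 5+1, 4+1+1, 2+2+1+1 (89 of its 120 elements, about 74% of primes); S_6 (6T16) additionally contains elements of type 6, 5+1, 4+2, 4+1+1, 3+2+1, 3+1+1+1, 2+2+1+1, 2+1+1+1+1 (664 of its 720 elements, about 92% of primes). None of the 23 primes tested shows any such pattern (for each of these groups the chance of that is below 10^-4), which rules them out. Hence G = S_3 (6T2), of order 6.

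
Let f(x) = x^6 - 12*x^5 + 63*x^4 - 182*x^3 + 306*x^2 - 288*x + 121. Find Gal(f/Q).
The polynomial f is an irreducible sextic over Q, so G = Gal(f/Q) is one of the 16 transitive subgroups 6T1, ..., 6T16 of S_6. The discriminant of f is -16003008, which is not a perfect square, so G is not contained in A_6. The transitive groups of degree 6 not contained in A_6 are: C_6 (6T1, order 6), S_3 (6T2, order 6), D_6 (6T3, order 12), C_3 x S_3 (6T5, order 18), A_4 x C_2 (6T6, order 24), S_4 (6T8, order 24), S_3 x S_3 (6T9, order 36), S_4 x C_2 (6T11, order 48), (S_3 x S_3) : C_2 (6T13, order 72), PGL(2,5) (6T14, order 120), S_6 (6T16, order 720). By Dedekind's theorem, for a prime p not dividing disc(f) the degrees of the irreducible factors of f mod p form the cycle type of an element of G. Factoring f modulo the 21 such primes p <= 89 (skipping 2, 3, 7, which divide the discriminant), each new pattern first appears at: mod 5: f = (x^6 + 3x^5 + 3x^4 + 3x^3 + x^2 + 2x + 1), pattern 6; mod 11: f = (x)(x^5 + 10x^4 + 8x^3 + 5x^2 + 9x + 9), pattern 5+1; mod 13: f = (x + 6)(x + 10)(x^4 + 11x^3 + 9x^2 + 2x + 7), pattern 4+1+1; mod 23: f = (x + 14)(x + 18)(x^2 + 11x + 14)(x^2 + 14x + 16), pattern 2+2+1+1; mod 43: f = (x^3 + 13x^2 + 20x + 27)(x^3 + 18x^2 + 24x + 22), pattern 3+3; mod 61: f = (x^2 + 10x + 35)(x^2 + 14x + 41)(x^2 + 25x + 40), pattern 2+2+2. No other pattern occurs in this range, so the set of observed cycle types is {6, 5+1, 4+1+1, 2+2+1+1, 3+3, 2+2+2}. The candidates containing elements of all these cycle types are PGL(2,5) (6T14) of order 120, S_6 (6T16) of order 720; the others are excluded. The observed types are precisely the cycle types that occur in PGL(2,5) (6T14) (apart from the identity). Each of the other remaining candidates has further cycle types, and by the Chebotarev density theorem the matching factorization patterns would occur for a proportion of primes equal to their share of the group: S_6 (6T16) additionally contains elements of type 4+2, 3+2+1, 3+1+1+1, 2+1+1+1+1 (265 of its 720 elements, about 37% of primes). None of the 21 primes tested shows any such pattern (for each of these groups the chance of that is below 10^-4), which rules them out. Hence G = PGL(2,5) (6T14), of order 120.

6T14: PGL(2,5)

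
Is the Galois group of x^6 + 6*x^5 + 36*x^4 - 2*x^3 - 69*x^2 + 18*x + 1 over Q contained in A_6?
No

The polynomial is irreducible of degree 6 over Q. Its discriminant is -3109149943101504, which is not a perfect square. A Galois group lies in the alternating group exactly when the discriminant is a square in Q, so the Galois group (A_4 x C_2) is not contained in A_6.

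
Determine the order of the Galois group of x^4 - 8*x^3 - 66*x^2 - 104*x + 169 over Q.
8

The degree of the splitting field over Q equals the order of the Galois group, so first determine the group. The polynomial is an irreducible quartic over Q and its discriminant is -54500179968, which is not a perfect square, so the Galois group is not contained in A_4. The resolvent cubic y^3 + 66*y^2 + 156*y - 66248 has exactly one rational root, so the Galois group is C_4 or D_4. The quartic remains irreducible over Q(sqrt(disc)), so the group is D_4. The Galois group D_4 (4T3) has order 8, so the splitting field has degree 8 over Q.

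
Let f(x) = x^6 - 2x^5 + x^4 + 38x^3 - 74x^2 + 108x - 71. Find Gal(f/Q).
A_4 (also written A4)

The polynomial f is an irreducible sextic over Q, so G = Gal(f/Q) is one of the 16 transitive subgroups 6T1, ..., 6T16 of S_6. The discriminant of f is 1728393484898304 = 41573952^2, a perfect square, so G is contained in A_6. The transitive groups of degree 6 contained in A_6 are: A_4 (6T4, order 12), S_4 (6T7, order 24), (C_3 x C_3) : C_4 (6T10, order 36), PSL(2,5) (6T12, order 60), A_6 (6T15, order 360). By Dedekind's theorem, for a prime p not dividing disc(f) the degrees of the irreducible factors of f mod p form the cycle type of an element of G. Factoring f modulo the 33 such primes p <= 151 (skipping 2, 3, 7, which divide the discriminant), each new pattern first appears at: mod 5: f = (x^3 + x^2 + 2)(x^3 + 2x^2 + 4x + 2), pattern 3+3; mod 13: f = (x + 9)(x + 11)(x^2 + x + 8)(x^2 + 3x + 6), pattern 2+2+1+1. No other pattern occurs in this range, so the set of observed cycle types is {3+3, 2+2+1+1}. The candidates containing elements of all these cycle types are A_4 (6T4) of order 12, S_4 (6T7) of order 24, (C_3 x C_3) : C_4 (6T10) of order 36, PSL(2,5) (6T12) of order 60, A_6 (6T15) of order 360; the others are excluded. The observed types are precisely the cycle types that occur in A_4 (6T4) (apart from the identity). Each of the other remaining candidates has further cycle types, and by the Chebotarev density theorem the matching factorization patterns would occur for a proportion of primes equal to their share of the group: S_4 (6T7) additionally contains elements of type 4+2 (6 of its 24 elements, about 25% of primes); (C_3 x C_3) : C_4 (6T10) additionally contains elements of type 4+2, 3+1+1+1 (22 of its 36 elements, about 61% of primes); PSL(2,5) (6T12) additionally contains elements of type 5+1 (24 of its 60 elements, about 40% of primes); A_6 (6T15) additionally contains elements of type 5+1, 4+2, 3+1+1+1 (274 of its 360 elements, about 76% of primes). None of the 33 primes tested shows any such pattern (for each of these groups the chance of that is below 10^-4), which rules them out. Hence G = A_4 (6T4), of order 12.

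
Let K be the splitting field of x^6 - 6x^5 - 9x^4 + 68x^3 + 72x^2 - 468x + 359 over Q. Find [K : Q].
24

The degree of the splitting field over Q equals the order of the Galois group, so first determine the group. The polynomial f is an irreducible sextic over Q, so G = Gal(f/Q) is one of the 16 transitive subgroups 6T1, ..., 6T16 of S_6. The discriminant of f is -9221581132716096, which is not a perfect square, so G is not contained in A_6. The transitive groups of degree 6 not contained in A_6 are: C_6 (6T1, order 6), S_3 (6T2, order 6), D_6 (6T3, order 12), C_3 x S_3 (6T5, order 18), A_4 x C_2 (6T6, order 24), S_4 (6T8, order 24), S_3 x S_3 (6T9, order 36), S_4 x C_2 (6T11, order 48), (S_3 x S_3) : C_2 (6T13, order 72), PGL(2,5) (6T14, order 120), S_6 (6T16, order 720). By Dedekind's theorem, for a prime p not dividing disc(f) the degrees of the irreducible factors of f mod p form the cycle type of an element of G. Factoring f modulo the 33 such primes p <= 149 (skipping 2, 3, which divide the discriminant), each new pattern first appears at: mod 5: f = (x^3 + 2x + 1)(x^3 + 4x^2 + 4x + 4), pattern 3+3; mod 7: f = (x^6 + x^5 + 5x^4 + 5x^3 + 2x^2 + x + 2), pattern 6; mod 17: f = (x + 15)(x + 16)(x^2 + 4x + 14)(x^2 + 10x + 11), pattern 2+2+1+1; mod 19: f = (x + 3)(x + 12)(x + 15)(x + 16)(x^2 + 5x + 8), pattern 2+1+1+1+1; mod 71: f = (x^2 + 27x + 12)(x^2 + 47x + 32)(x^2 + 62x + 54), pattern 2+2+2. No other pattern occurs in this range, so the set of observed cycle types is {3+3, 6, 2+2+1+1, 2+1+1+1+1, 2+2+2}. The candidates containing elements of all these cycle types are A_4 x C_2 (6T6) of order 24, S_4 x C_2 (6T11) of order 48, (S_3 x S_3) : C_2 (6T13) of order 72, S_6 (6T16) of order 720; the others are excluded. The observed types are precisely the cycle types that occur in A_4 x C_2 (6T6) (apart from the identity). Each of the other remaining candidates has further cycle types, and by the Chebotarev density theorem the matching factorization patterns would occur for a proportion of primes equal to their share of the group: S_4 x C_2 (6T11) additionally contains elements of type 4+2, 4+1+1 (12 of its 48 elements, about 25% of primes); (S_3 x S_3) : C_2 (6T13) additionally contains elements of type 4+2, 3+2+1, 3+1+1+1 (34 of its 72 elements, about 47% of primes); S_6 (6T16) additionally contains elements of type 5+1, 4+2, 4+1+1, 3+2+1, 3+1+1+1 (484 of its 720 elements, about 67% of primes). None of the 33 primes tested shows any such pattern (for each of these groups the chance of that is below 10^-4), which rules them out. Hence G = A_4 x C_2 (6T6), of order 24. The Galois group A_4 x C_2 (6T6) has order 24, so the splitting field has degree 24 over Q.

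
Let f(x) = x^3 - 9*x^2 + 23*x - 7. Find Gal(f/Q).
The polynomial is an irreducible cubic over Q and its discriminant is -1472, which is not a perfect square. For an irreducible cubic, a non-square discriminant gives Galois group S_3.

S_3 (also written S3)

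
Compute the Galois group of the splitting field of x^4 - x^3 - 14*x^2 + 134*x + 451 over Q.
C_4, the cyclic group of order 4

The polynomial is an irreducible quartic over Q and its discriminant is 180300125, which is not a perfect square, so the Galois group is not contained in A_4. The resolvent cubic y^3 + 14*y^2 - 1938*y - 43663 has exactly one rational root, so the Galois group is C_4 or D_4. The quartic becomes reducible over Q(sqrt(disc)), so the group is C_4.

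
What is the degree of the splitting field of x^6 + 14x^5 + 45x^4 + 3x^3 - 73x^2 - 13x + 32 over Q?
60

The degree of the splitting field over Q equals the order of the Galois group, so first determine the group. The polynomial f is an irreducible sextic over Q, so G = Gal(f/Q) is one of the 16 transitive subgroups 6T1, ..., 6T16 of S_6. The discriminant of f is 3646117689361 = 1909481^2, a perfect square, so G is contained in A_6. The transitive groups of degree 6 contained in A_6 are: A_4 (6T4, order 12), S_4 (6T7, order 24), (C_3 x C_3) : C_4 (6T10, order 36), PSL(2,5) (6T12, order 60), A_6 (6T15, order 360). By Dedekind's theorem, for a prime p not dividing disc(f) the degrees of the irreducible factors of f mod p form the cycle type of an element of G. Factoring f modulo the 21 such primes p <= 83 (skipping 7, 19, which divide the discriminant), each new pattern first appears at: mod 2: f = (x)(x^5 + x^3 + x^2 + x + 1), pattern 5+1; mod 11: f = (x^3 + 4x^2 + 7x + 2)(x^3 + 10x^2 + 9x + 5), pattern 3+3; mod 61: f = (x + 3)(x + 26)(x^2 + 23x + 23)(x^2 + 23x + 33), pattern 2+2+1+1. No other pattern occurs in this range, so the set of observed cycle types is {5+1, 3+3, 2+2+1+1}. The candidates containing elements of all these cycle types are PSL(2,5) (6T12) of order 60, A_6 (6T15) of order 360; the others are excluded. The observed types are precisely the cycle types that occur in PSL(2,5) (6T12) (apart from the identity). Each of the other remaining candidates has further cycle types, and by the Chebotarev density theorem the matching factorization patterns would occur for a proportion of primes equal to their share of the group: A_6 (6T15) additionally contains elements of type 4+2, 3+1+1+1 (130 of its 360 elements, about 36% of primes). None of the 21 primes tested shows any such pattern (for each of these groups the chance of that is below 10^-4), which rules them out. Hence G = PSL(2,5) (6T12), of order 60. The Galois group PSL(2,5) (6T12) has order 60, so the splitting field has degree 60 over Q.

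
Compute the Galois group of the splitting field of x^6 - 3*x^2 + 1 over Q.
The polynomial f is an irreducible sextic over Q, so G = Gal(f/Q) is one of the 16 transitive subgroups 6T1, ..., 6T16 of S_6. The discriminant of f is -419904, which is not a perfect square, so G is not contained in A_6. The transitive groups of degree 6 not contained in A_6 are: C_6 (6T1, order 6), S_3 (6T2, order 6), D_6 (6T3, order 12), C_3 x S_3 (6T5, order 18), A_4 x C_2 (6T6, order 24), S_4 (6T8, order 24), S_3 x S_3 (6T9, order 36), S_4 x C_2 (6T11, order 48), (S_3 x S_3) : C_2 (6T13, order 72), PGL(2,5) (6T14, order 120), S_6 (6T16, order 720). By Dedekind's theorem, for a prime p not dividing disc(f) the degrees of the irreducible factors of f mod p form the cycle type of an element of G. Factoring f modulo the 33 such primes p <= 149 (skipping 2, 3, which divide the discriminant), each new pattern first appears at: mod 5: f = (x^3 + 2x^2 + 2x + 3)(x^3 + 3x^2 + 2x + 2), pattern 3+3; mod 7: f = (x^6 + 4x^2 + 1), pattern 6; mod 17: f = (x + 8)(x + 9)(x^2 + 3)(x^2 + 10), pattern 2+2+1+1; mod 19: f = (x + 3)(x + 8)(x + 11)(x + 16)(x^2 + 16), pattern 2+1+1+1+1; mod 71: f = (x^2 + 16)(x^2 + 25)(x^2 + 30), pattern 2+2+2. No other pattern occurs in this range, so the set of observed cycle types is {3+3, 6, 2+2+1+1, 2+1+1+1+1, 2+2+2}. The candidates containing elements of all these cycle types are A_4 x C_2 (6T6) of order 24, S_4 x C_2 (6T11) of order 48, (S_3 x S_3) : C_2 (6T13) of order 72, S_6 (6T16) of order 720; the others are excluded. The observed types are precisely the cycle types that occur in A_4 x C_2 (6T6) (apart from the identity). Each of the other remaining candidates has further cycle types, and by the Chebotarev density theorem the matching factorization patterns would occur for a proportion of primes equal to their share of the group: S_4 x C_2 (6T11) additionally contains elements of type 4+2, 4+1+1 (12 of its 48 elements, about 25% of primes); (S_3 x S_3) : C_2 (6T13) additionally contains elements of type 4+2, 3+2+1, 3+1+1+1 (34 of its 72 elements, about 47% of primes); S_6 (6T16) additionally contains elements of type 5+1, 4+2, 4+1+1, 3+2+1, 3+1+1+1 (484 of its 720 elements, about 67% of primes). None of the 33 primes tested shows any such pattern (for each of these groups the chance of that is below 10^-4), which rules them out. Hence G = A_4 x C_2 (6T6), of order 24.

A_4 x C_2 (order 24)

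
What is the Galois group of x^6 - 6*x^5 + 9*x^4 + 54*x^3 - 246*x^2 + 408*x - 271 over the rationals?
The polynomial f is an irreducible sextic over Q, so G = Gal(f/Q) is one of the 16 transitive subgroups 6T1, ..., 6T16 of S_6. The discriminant of f is 1323222688272384 = 36376128^2, a perfect square, so G is contained in A_6. The transitive groups of degree 6 contained in A_6 are: A_4 (6T4, order 12), S_4 (6T7, order 24), (C_3 x C_3) : C_4 (6T10, order 36), PSL(2,5) (6T12, order 60), A_6 (6T15, order 360). By Dedekind's theorem, for a prime p not dividing disc(f) the degrees of the irreducible factors of f mod p form the cycle type of an element of G. Factoring f modulo the 33 such primes p <= 149 (skipping 2, 3, which divide the discriminant), each new pattern first appears at: mod 5: f = (x^3 + x + 4)(x^3 + 4x^2 + 3x + 1), pattern 3+3; mod 17: f = (x + 7)(x + 16)(x^2 + x + 7)(x^2 + 4x + 9), pattern 2+2+1+1; mod 71: f = (x + 7)(x + 14)(x + 22)(x + 23)(x + 34)(x + 36), pattern 1+1+1+1+1+1. No other pattern occurs in this range, so the set of observed cycle types is {3+3, 2+2+1+1, 1+1+1+1+1+1}. The candidates containing elements of all these cycle types are A_4 (6T4) of order 12, S_4 (6T7) of order 24, (C_3 x C_3) : C_4 (6T10) of order 36, PSL(2,5) (6T12) of order 60, A_6 (6T15) of order 360; the others are excluded. The observed types are precisely the cycle types that occur in A_4 (6T4). Each of the other remaining candidates has further cycle types, and by the Chebotarev density theorem the matching factorization patterns would occur for a proportion of primes equal to their share of the group: S_4 (6T7) additionally contains elements of type 4+2 (6 of its 24 elements, about 25% of primes); (C_3 x C_3) : C_4 (6T10) additionally contains elements of type 4+2, 3+1+1+1 (22 of its 36 elements, about 61% of primes); PSL(2,5) (6T12) additionally contains elements of type 5+1 (24 of its 60 elements, about 40% of primes); A_6 (6T15) additionally contains elements of type 5+1, 4+2, 3+1+1+1 (274 of its 360 elements, about 76% of primes). None of the 33 primes tested shows any such pattern (for each of these groups the chance of that is below 10^-4), which rules them out. Hence G = A_4 (6T4), of order 12.

A_4, A_4 acting on 6 points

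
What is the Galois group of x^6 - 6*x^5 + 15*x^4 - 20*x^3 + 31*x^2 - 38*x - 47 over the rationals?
The polynomial f is an irreducible sextic over Q, so G = Gal(f/Q) is one of the 16 transitive subgroups 6T1, ..., 6T16 of S_6. The discriminant of f is 66039417143296 = 8126464^2, a perfect square, so G is contained in A_6. The transitive groups of degree 6 contained in A_6 are: A_4 (6T4, order 12), S_4 (6T7, order 24), (C_3 x C_3) : C_4 (6T10, order 36), PSL(2,5) (6T12, order 60), A_6 (6T15, order 360). By Dedekind's theorem, for a prime p not dividing disc(f) the degrees of the irreducible factors of f mod p form the cycle type of an element of G. Factoring f modulo the 79 such primes p <= 419 (skipping 2, 31, which divide the discriminant), each new pattern first appears at: mod 3: f = (x^2 + x + 2)(x^4 + 2x^3 + 2x^2 + x + 2), pattern 4+2; mod 5: f = (x^3 + 4x + 3)(x^3 + 4x^2 + x + 1), pattern 3+3; mod 11: f = (x + 4)(x + 5)(x^2 + x + 4)(x^2 + 6x + 10), pattern 2+2+1+1; mod 67: f = (x + 3)(x + 5)(x + 21)(x + 44)(x + 60)(x + 62), pattern 1+1+1+1+1+1. No other pattern occurs in this range, so the set of observed cycle types is {4+2, 3+3, 2+2+1+1, 1+1+1+1+1+1}. The candidates containing elements of all these cycle types are S_4 (6T7) of order 24, (C_3 x C_3) : C_4 (6T10) of order 36, A_6 (6T15) of order 360; the others are excluded. The observed types are precisely the cycle types that occur in S_4 (6T7). Each of the other remaining candidates has further cycle types, and by the Chebotarev density theorem the matching factorization patterns would occur for a proportion of primes equal to their share of the group: (C_3 x C_3) : C_4 (6T10) additionally contains elements of type 3+1+1+1 (4 of its 36 elements, about 11% of primes); A_6 (6T15) additionally contains elements of type 5+1, 3+1+1+1 (184 of its 360 elements, about 51% of primes). None of the 79 primes tested shows any such pattern (for each of these groups the chance of that is below 10^-4), which rules them out. Hence G = S_4 (6T7), of order 24.

S_4 (order 24)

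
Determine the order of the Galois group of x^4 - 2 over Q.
8

The degree of the splitting field over Q equals the order of the Galois group, so first determine the group. The polynomial is an irreducible quartic over Q and its discriminant is -2048, which is not a perfect square, so the Galois group is not contained in A_4. The resolvent cubic y^3 + 8*y has exactly one rational root, so the Galois group is C_4 or D_4. The quartic remains irreducible over Q(sqrt(disc)), so the group is D_4. The Galois group D_4 (4T3) has order 8, so the splitting field has degree 8 over Q.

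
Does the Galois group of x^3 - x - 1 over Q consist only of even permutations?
The polynomial is irreducible of degree 3 over Q. Its discriminant is -23, which is not a perfect square. A Galois group lies in the alternating group exactly when the discriminant is a square in Q, so the Galois group (S_3) is not contained in A_3.

No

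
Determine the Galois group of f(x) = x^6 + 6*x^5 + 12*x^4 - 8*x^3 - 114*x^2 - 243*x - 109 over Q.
The polynomial f is an irreducible sextic over Q, so G = Gal(f/Q) is one of the 16 transitive subgroups 6T1, ..., 6T16 of S_6. The discriminant of f is 1656708629428629, which is not a perfect square, so G is not contained in A_6. The transitive groups of degree 6 not contained in A_6 are: C_6 (6T1, order 6), S_3 (6T2, order 6), D_6 (6T3, order 12), C_3 x S_3 (6T5, order 18), A_4 x C_2 (6T6, order 24), S_4 (6T8, order 24), S_3 x S_3 (6T9, order 36), S_4 x C_2 (6T11, order 48), (S_3 x S_3) : C_2 (6T13, order 72), PGL(2,5) (6T14, order 120), S_6 (6T16, order 720). By Dedekind's theorem, for a prime p not dividing disc(f) the degrees of the irreducible factors of f mod p form the cycle type of an element of G. Factoring f modulo the 16 such primes p <= 67 (skipping 3, 7, 29, which divide the discriminant), each new pattern first appears at: mod 2: f = (x^6 + x + 1), pattern 6; mod 5: f = (x + 1)(x + 4)(x^2 + 2x + 4)(x^2 + 4x + 1), pattern 2+2+1+1; mod 13: f = (x + 7)(x + 10)(x + 12)(x^3 + 3x^2 + 2x + 1), pattern 3+1+1+1; mod 19: f = (x^2 + 2x + 18)(x^2 + 5x + 17)(x^2 + 18x + 12), pattern 2+2+2; mod 67: f = (x^3 + 3x^2 + 13x + 33)(x^3 + 3x^2 + 57x + 17), pattern 3+3. No other pattern occurs in this range, so the set of observed cycle types is {6, 2+2+1+1, 3+1+1+1, 2+2+2, 3+3}. The candidates containing elements of all these cycle types are S_3 x S_3 (6T9) of order 36, (S_3 x S_3) : C_2 (6T13) of order 72, S_6 (6T16) of order 720; the others are excluded. The observed types are precisely the cycle types that occur in S_3 x S_3 (6T9) (apart from the identity). Each of the other remaining candidates has further cycle types, and by the Chebotarev density theorem the matching factorization patterns would occur for a proportion of primes equal to their share of the group: (S_3 x S_3) : C_2 (6T13) additionally contains elements of type 4+2, 3+2+1, 2+1+1+1+1 (36 of its 72 elements, about 50% of primes); S_6 (6T16) additionally contains elements of type 5+1, 4+2, 4+1+1, 3+2+1, 2+1+1+1+1 (459 of its 720 elements, about 64% of primes). None of the 16 primes tested shows any such pattern (for each of these groups the chance of that is below 10^-4), which rules them out. Hence G = S_3 x S_3 (6T9), of order 36.

S_3 x S_3 (also written G36-)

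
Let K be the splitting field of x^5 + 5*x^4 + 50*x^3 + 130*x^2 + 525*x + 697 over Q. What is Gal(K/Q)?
The polynomial f is an irreducible quintic over Q, so G = Gal(f/Q) is a transitive subgroup of S_5: one of C_5 (5T1, order 5), D_5 (5T2, order 10), F_20 (5T3, order 20), A_5 (5T4, order 60) or S_5 (5T5, order 120). The discriminant of f is 67108864000000 = 8192000^2, a perfect square, so G is contained in A_5. The transitive groups of degree 5 contained in A_5 are: C_5 (5T1, order 5), D_5 (5T2, order 10), A_5 (5T4, order 60). By Dedekind's theorem, for a prime p not dividing disc(f) the degrees of the irreducible factors of f mod p form the cycle type of an element of G. Factoring f modulo the 2 such primes p <= 7 (skipping 2, 5, which divide the discriminant), each new pattern first appears at: mod 3: f = (x^5 + 2x^4 + 2x^3 + x^2 + 1), pattern 5; mod 7: f = (x + 3)(x + 5)(x^3 + 4x^2 + 3x + 4), pattern 3+1+1. No other pattern occurs in this range, so the set of observed cycle types is {5, 3+1+1}. Among the candidates above, the only group containing elements of all these cycle types is A_5 (5T4) — each of C_5 (5T1), D_5 (5T2) lacks at least one of them. Hence G = A_5 (5T4), of order 60.

A_5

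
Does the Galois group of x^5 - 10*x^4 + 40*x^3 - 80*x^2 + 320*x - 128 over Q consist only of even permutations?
The polynomial is irreducible of degree 5 over Q. Its discriminant is 271790899200000, which is not a perfect square. A Galois group lies in the alternating group exactly when the discriminant is a square in Q, so the Galois group (F_20) is not contained in A_5.

No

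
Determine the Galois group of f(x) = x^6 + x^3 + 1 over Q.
C_6, the cyclic group of order 6

The polynomial f is an irreducible sextic over Q, so G = Gal(f/Q) is one of the 16 transitive subgroups 6T1, ..., 6T16 of S_6. The discriminant of f is -19683, which is not a perfect square, so G is not contained in A_6. The transitive groups of degree 6 not contained in A_6 are: C_6 (6T1, order 6), S_3 (6T2, order 6), D_6 (6T3, order 12), C_3 x S_3 (6T5, order 18), A_4 x C_2 (6T6, order 24), S_4 (6T8, order 24), S_3 x S_3 (6T9, order 36), S_4 x C_2 (6T11, order 48), (S_3 x S_3) : C_2 (6T13, order 72), PGL(2,5) (6T14, order 120), S_6 (6T16, order 720). By Dedekind's theorem, for a prime p not dividing disc(f) the degrees of the irreducible factors of f mod p form the cycle type of an element of G. Factoring f modulo the 37 such primes p <= 163 (skipping 3, which divides the discriminant), each new pattern first appears at: mod 2: f = (x^6 + x^3 + 1), pattern 6; mod 7: f = (x^3 + 3)(x^3 + 5), pattern 3+3; mod 17: f = (x^2 + 3x + 1)(x^2 + 4x + 1)(x^2 + 10x + 1), pattern 2+2+2; mod 19: f = (x + 2)(x + 3)(x + 10)(x + 13)(x + 14)(x + 15), pattern 1+1+1+1+1+1. No other pattern occurs in this range, so the set of observed cycle types is {6, 3+3, 2+2+2, 1+1+1+1+1+1}. The candidates containing elements of all these cycle types are C_6 (6T1) of order 6, D_6 (6T3) of order 12, C_3 x S_3 (6T5) of order 18, A_4 x C_2 (6T6) of order 24, S_3 x S_3 (6T9) of order 36, S_4 x C_2 (6T11) of order 48, (S_3 x S_3) : C_2 (6T13) of order 72, PGL(2,5) (6T14) of order 120, S_6 (6T16) of order 720; the others are excluded. The observed types are precisely the cycle types that occur in C_6 (6T1). Each of the other remaining candidates has further cycle types, and by the Chebotarev density theorem the matching factorization patterns would occur for a proportion of primes equal to their share of the group: D_6 (6T3) additionally contains elements of type 2+2+1+1 (3 of its 12 elements, about 25% of primes); C_3 x S_3 (6T5) additionally contains elements of type 3+1+1+1 (4 of its 18 elements, about 22% of primes); A_4 x C_2 (6T6) additionally contains elements of type 2+2+1+1, 2+1+1+1+1 (6 of its 24 elements, about 25% of primes); S_3 x S_3 (6T9) additionally contains elements of type 3+1+1+1, 2+2+1+1 (13 of its 36 elements, about 36% of primes); S_4 x C_2 (6T11) additionally contains elements of type 4+2, 4+1+1, 2+2+1+1, 2+1+1+1+1 (24 of its 48 elements, about 50% of primes); (S_3 x S_3) : C_2 (6T13) additionally contains elements of type 4+2, 3+2+1, 3+1+1+1, 2+2+1+1, 2+1+1+1+1 (49 of its 72 elements, about 68% of primes); PGL(2,5) (6T14) additionally contains elements of type 5+1, 4+1+1, 2+2+1+1 (69 of its 120 elements, about 58% of primes); S_6 (6T16) additionally contains elements of type 5+1, 4+2, 4+1+1, 3+2+1, 3+1+1+1, 2+2+1+1, 2+1+1+1+1 (544 of its 720 elements, about 76% of primes). None of the 37 primes tested shows any such pattern (for each of these groups the chance of that is below 10^-4), which rules them out. Hence G = C_6 (6T1), of order 6.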